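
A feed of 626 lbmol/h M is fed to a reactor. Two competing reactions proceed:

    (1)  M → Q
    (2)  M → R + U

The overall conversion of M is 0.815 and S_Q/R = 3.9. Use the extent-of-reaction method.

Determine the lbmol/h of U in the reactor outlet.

104 lbmol/h

Conversion of M: M consumed = 0.815 × 626 = 510.2 lbmol/h = 1ξ₁ + 1ξ₂.
Selectivity: 1ξ₁ / (1ξ₂) = 3.9 → ξ₁ = 3.9 ξ₂.
Substitute: (1·3.9 + 1) ξ₂ = 510.2 → ξ₂ = 104.1 lbmol/h, ξ₁ = 406.1 lbmol/h.
Outlet amounts (n = n₀ + Σ ν·ξ):
  M: 626 − 1(406.1) − 1(104.1) = 115.8
  Q: 0 + 1(406.1) = 406.1
  R: 0 + 1(104.1) = 104.1
  U: 0 + 1(104.1) = 104.1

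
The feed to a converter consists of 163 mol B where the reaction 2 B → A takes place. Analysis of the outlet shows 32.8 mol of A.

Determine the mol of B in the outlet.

For A: n = n₀ + 1ξ → 32.8 = 0 + 1ξ, giving ξ = 32.8 mol.
Outlet amounts (n = n₀ + ν ξ):
  B: 163 − 2(32.8) = 97.4
  A: 0 + 1(32.8) = 32.8

97.4 mol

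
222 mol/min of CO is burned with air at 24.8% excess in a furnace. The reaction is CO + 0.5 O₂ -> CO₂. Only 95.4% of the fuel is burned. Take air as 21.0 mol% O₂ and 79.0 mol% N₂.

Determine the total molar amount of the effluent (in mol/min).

776 mol/min

Stoichiometric O₂ = 0.5 × 222 = 111 mol/min; O₂ fed = 111 × 1.248 = 138.5 mol/min.
N₂ fed = 138.5 × 79/21 = 521.1 mol/min.
Fuel reacted = 0.954 × 222 → ξ = 211.8 mol/min.
Outlet (n = n₀ + ν ξ):
  CO: 222 − 1(211.8) = 10.21
  O₂: 138.5 − 0.5(211.8) = 32.63
  N₂: 521.1 (inert)
  CO₂: 0 + 1(211.8) = 211.8
Total out = 10.21 + 32.63 + 521.1 + 211.8 = 775.8 mol/min.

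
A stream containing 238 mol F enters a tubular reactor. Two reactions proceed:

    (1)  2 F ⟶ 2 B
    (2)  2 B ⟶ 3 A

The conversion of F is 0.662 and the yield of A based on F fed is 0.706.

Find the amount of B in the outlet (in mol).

45.5 mol

Conversion of F: F consumed = 2ξ₁ = 0.662 × 238 → ξ₁ = 78.78 mol.
Yield of A: 3ξ₂ / 238 = 0.706 → ξ₂ = 56.01 mol.
Outlet amounts (n = n₀ + Σ ν·ξ):
  F: 238 − 2(78.78) = 80.44
  B: 0 + 2(78.78) − 2(56.01) = 45.54
  A: 0 + 3(56.01) = 168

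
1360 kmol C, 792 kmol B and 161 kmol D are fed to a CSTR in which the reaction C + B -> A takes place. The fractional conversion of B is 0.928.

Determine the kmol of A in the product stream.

B reacted = 0.928 × 792 = 735 kmol; ν_B = −1, so ξ = 735/1 = 735 kmol.
Outlet amounts (n = n₀ + ν ξ):
  C: 1360 − 1(735) = 625
  B: 792 − 1(735) = 57.02
  A: 0 + 1(735) = 735
  D: 161 (inert)

735 kmol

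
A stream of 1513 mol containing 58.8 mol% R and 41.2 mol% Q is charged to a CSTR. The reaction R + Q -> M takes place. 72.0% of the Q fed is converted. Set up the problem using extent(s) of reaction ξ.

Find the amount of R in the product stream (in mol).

441 mol

Q reacted = 0.72 × 623.4 = 448.8 mol; ν_Q = −1, so ξ = 448.8/1 = 448.8 mol.
Outlet amounts (n = n₀ + ν ξ):
  R: 889.6 − 1(448.8) = 440.8
  Q: 623.4 − 1(448.8) = 174.5
  M: 0 + 1(448.8) = 448.8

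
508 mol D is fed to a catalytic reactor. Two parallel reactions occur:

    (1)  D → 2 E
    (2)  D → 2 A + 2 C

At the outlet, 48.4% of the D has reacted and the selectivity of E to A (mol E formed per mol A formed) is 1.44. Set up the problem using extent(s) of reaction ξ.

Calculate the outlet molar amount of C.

202 mol

Conversion of D: D consumed = 0.484 × 508 = 245.9 mol = 1ξ₁ + 1ξ₂.
Selectivity: 2ξ₁ / (2ξ₂) = 1.44 → ξ₁ = 1.44 ξ₂.
Substitute: (1·1.44 + 1) ξ₂ = 245.9 → ξ₂ = 100.8 mol, ξ₁ = 145.1 mol.
Outlet amounts (n = n₀ + Σ ν·ξ):
  D: 508 − 1(145.1) − 1(100.8) = 262.1
  E: 0 + 2(145.1) = 290.2
  A: 0 + 2(100.8) = 201.5
  C: 0 + 2(100.8) = 201.5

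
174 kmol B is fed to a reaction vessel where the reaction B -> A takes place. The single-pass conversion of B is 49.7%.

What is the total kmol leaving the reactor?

174 kmol

B reacted = 0.497 × 174 = 86.48 kmol; ν_B = −1, so ξ = 86.48/1 = 86.48 kmol.
Outlet amounts (n = n₀ + ν ξ):
  B: 174 − 1(86.48) = 87.52
  A: 0 + 1(86.48) = 86.48
Total out = 87.52 + 86.48 = 174 kmol.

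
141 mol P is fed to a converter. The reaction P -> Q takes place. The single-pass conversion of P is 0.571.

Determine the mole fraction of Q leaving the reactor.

P reacted = 0.571 × 141 = 80.51 mol; ν_P = −1, so ξ = 80.51/1 = 80.51 mol.
Outlet amounts (n = n₀ + ν ξ):
  P: 141 − 1(80.51) = 60.49
  Q: 0 + 1(80.51) = 80.51
Total out = 141 mol; y_Q = 80.51 / 141 = 0.571.

0.571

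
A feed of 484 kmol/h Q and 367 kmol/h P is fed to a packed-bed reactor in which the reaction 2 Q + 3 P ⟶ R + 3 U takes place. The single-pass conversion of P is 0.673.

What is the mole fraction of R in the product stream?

P reacted = 0.673 × 367 = 247 kmol/h; ν_P = −3, so ξ = 247/3 = 82.33 kmol/h.
Outlet amounts (n = n₀ + ν ξ):
  Q: 484 − 2(82.33) = 319.3
  P: 367 − 3(82.33) = 120
  R: 0 + 1(82.33) = 82.33
  U: 0 + 3(82.33) = 247
Total out = 768.7 kmol/h; y_R = 82.33 / 768.7 = 0.1071.

0.107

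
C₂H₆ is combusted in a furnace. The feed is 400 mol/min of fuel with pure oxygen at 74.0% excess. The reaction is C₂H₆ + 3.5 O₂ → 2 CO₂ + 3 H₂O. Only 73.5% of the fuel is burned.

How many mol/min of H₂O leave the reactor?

Stoichiometric O₂ = 3.5 × 400 = 1400 mol/min; O₂ fed = 1400 × 1.740 = 2436 mol/min.
Fuel reacted = 0.735 × 400 → ξ = 294 mol/min.
Outlet (n = n₀ + ν ξ):
  C₂H₆: 400 − 1(294) = 106
  O₂: 2436 − 3.5(294) = 1407
  CO₂: 0 + 2(294) = 588
  H₂O: 0 + 3(294) = 882

882 mol/min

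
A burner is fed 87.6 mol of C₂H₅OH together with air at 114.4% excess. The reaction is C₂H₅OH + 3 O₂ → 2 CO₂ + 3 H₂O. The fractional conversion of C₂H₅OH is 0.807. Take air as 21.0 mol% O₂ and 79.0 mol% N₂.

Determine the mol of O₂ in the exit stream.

351 mol

Stoichiometric O₂ = 3 × 87.6 = 262.8 mol; O₂ fed = 262.8 × 2.144 = 563.4 mol.
N₂ fed = 563.4 × 79/21 = 2120 mol.
Fuel reacted = 0.807 × 87.6 → ξ = 70.69 mol.
Outlet (n = n₀ + ν ξ):
  C₂H₅OH: 87.6 − 1(70.69) = 16.91
  O₂: 563.4 − 3(70.69) = 351.4
  N₂: 2120 (inert)
  CO₂: 0 + 2(70.69) = 141.4
  H₂O: 0 + 3(70.69) = 212.1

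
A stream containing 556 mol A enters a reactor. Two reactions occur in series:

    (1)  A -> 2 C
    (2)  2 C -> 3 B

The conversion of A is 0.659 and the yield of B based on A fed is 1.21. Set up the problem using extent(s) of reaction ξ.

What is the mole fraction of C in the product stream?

0.248

Conversion of A: A consumed = 1ξ₁ = 0.659 × 556 → ξ₁ = 366.4 mol.
Yield of B: 3ξ₂ / 556 = 1.21 → ξ₂ = 224.3 mol.
Outlet amounts (n = n₀ + Σ ν·ξ):
  A: 556 − 1(366.4) = 189.6
  C: 0 + 2(366.4) − 2(224.3) = 284.3
  B: 0 + 3(224.3) = 672.8
Total out = 1147 mol; y_C = 284.3 / 1147 = 0.2479.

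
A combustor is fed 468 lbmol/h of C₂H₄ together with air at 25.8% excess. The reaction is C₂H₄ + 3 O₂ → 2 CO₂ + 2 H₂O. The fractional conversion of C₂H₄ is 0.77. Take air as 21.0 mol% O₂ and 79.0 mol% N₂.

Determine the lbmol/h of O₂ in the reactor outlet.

685 lbmol/h

Stoichiometric O₂ = 3 × 468 = 1404 lbmol/h; O₂ fed = 1404 × 1.258 = 1766 lbmol/h.
N₂ fed = 1766 × 79/21 = 6644 lbmol/h.
Fuel reacted = 0.77 × 468 → ξ = 360.4 lbmol/h.
Outlet (n = n₀ + ν ξ):
  C₂H₄: 468 − 1(360.4) = 107.6
  O₂: 1766 − 3(360.4) = 685.2
  N₂: 6644 (inert)
  CO₂: 0 + 2(360.4) = 720.7
  H₂O: 0 + 2(360.4) = 720.7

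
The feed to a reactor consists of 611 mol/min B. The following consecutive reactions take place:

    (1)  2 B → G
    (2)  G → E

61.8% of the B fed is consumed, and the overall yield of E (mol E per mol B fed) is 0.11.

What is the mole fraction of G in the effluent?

Conversion of B: B consumed = 2ξ₁ = 0.618 × 611 → ξ₁ = 188.8 mol/min.
Yield of E: 1ξ₂ / 611 = 0.11 → ξ₂ = 67.21 mol/min.
Outlet amounts (n = n₀ + Σ ν·ξ):
  B: 611 − 2(188.8) = 233.4
  G: 0 + 1(188.8) − 1(67.21) = 121.6
  E: 0 + 1(67.21) = 67.21
Total out = 422.2 mol/min; y_G = 121.6 / 422.2 = 0.288.

0.288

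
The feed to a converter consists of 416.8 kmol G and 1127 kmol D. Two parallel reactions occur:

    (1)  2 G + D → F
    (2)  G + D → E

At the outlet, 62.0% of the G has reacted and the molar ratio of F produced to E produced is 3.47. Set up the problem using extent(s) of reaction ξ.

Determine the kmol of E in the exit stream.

32.5 kmol

Conversion of G: G consumed = 0.62 × 416.8 = 258.4 kmol = 2ξ₁ + 1ξ₂.
Selectivity: 1ξ₁ / (1ξ₂) = 3.47 → ξ₁ = 3.47 ξ₂.
Substitute: (2·3.47 + 1) ξ₂ = 258.4 → ξ₂ = 32.55 kmol, ξ₁ = 112.9 kmol.
Outlet amounts (n = n₀ + Σ ν·ξ):
  G: 416.8 − 2(112.9) − 1(32.55) = 158.4
  D: 1127 − 1(112.9) − 1(32.55) = 981.5
  F: 0 + 1(112.9) = 112.9
  E: 0 + 1(32.55) = 32.55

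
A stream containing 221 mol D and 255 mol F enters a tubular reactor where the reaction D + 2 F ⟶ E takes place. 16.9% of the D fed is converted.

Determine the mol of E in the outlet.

D reacted = 0.169 × 221 = 37.35 mol; ν_D = −1, so ξ = 37.35/1 = 37.35 mol.
Outlet amounts (n = n₀ + ν ξ):
  D: 221 − 1(37.35) = 183.7
  F: 255 − 2(37.35) = 180.3
  E: 0 + 1(37.35) = 37.35

37.3 mol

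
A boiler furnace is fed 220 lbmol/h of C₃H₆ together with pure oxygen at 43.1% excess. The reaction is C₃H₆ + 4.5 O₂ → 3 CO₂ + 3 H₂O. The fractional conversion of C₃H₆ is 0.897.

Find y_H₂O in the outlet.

0.341

Stoichiometric O₂ = 4.5 × 220 = 990 lbmol/h; O₂ fed = 990 × 1.431 = 1417 lbmol/h.
Fuel reacted = 0.897 × 220 → ξ = 197.3 lbmol/h.
Outlet (n = n₀ + ν ξ):
  C₃H₆: 220 − 1(197.3) = 22.66
  O₂: 1417 − 4.5(197.3) = 528.7
  CO₂: 0 + 3(197.3) = 592
  H₂O: 0 + 3(197.3) = 592
Total out = 1735 lbmol/h; y_H₂O = 592 / 1735 = 0.3412.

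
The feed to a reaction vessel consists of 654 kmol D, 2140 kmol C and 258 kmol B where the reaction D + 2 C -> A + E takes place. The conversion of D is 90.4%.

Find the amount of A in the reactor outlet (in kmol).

D reacted = 0.904 × 654 = 591.2 kmol; ν_D = −1, so ξ = 591.2/1 = 591.2 kmol.
Outlet amounts (n = n₀ + ν ξ):
  D: 654 − 1(591.2) = 62.78
  C: 2140 − 2(591.2) = 957.6
  A: 0 + 1(591.2) = 591.2
  E: 0 + 1(591.2) = 591.2
  B: 258 (inert)

591 kmol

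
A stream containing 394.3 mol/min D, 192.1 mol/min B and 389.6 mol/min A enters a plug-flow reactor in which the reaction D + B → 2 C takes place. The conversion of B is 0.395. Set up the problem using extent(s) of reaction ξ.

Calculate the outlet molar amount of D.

B reacted = 0.395 × 192.1 = 75.88 mol/min; ν_B = −1, so ξ = 75.88/1 = 75.88 mol/min.
Outlet amounts (n = n₀ + ν ξ):
  D: 394.3 − 1(75.88) = 318.4
  B: 192.1 − 1(75.88) = 116.2
  C: 0 + 2(75.88) = 151.8
  A: 389.6 (inert)

318 mol/min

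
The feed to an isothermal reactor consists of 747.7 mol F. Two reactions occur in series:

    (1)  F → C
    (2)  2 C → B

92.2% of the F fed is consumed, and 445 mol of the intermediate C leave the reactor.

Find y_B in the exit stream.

0.195

Conversion of F: F consumed = 1ξ₁ = 0.922 × 747.7 → ξ₁ = 689.4 mol.
C balance: n_C = 0 + 1ξ₁ − 2ξ₂ = 445 → ξ₂ = (1·689.4 − 445)/2 = 122.2 mol.
Outlet amounts (n = n₀ + Σ ν·ξ):
  F: 747.7 − 1(689.4) = 58.32
  C: 0 + 1(689.4) − 2(122.2) = 445
  B: 0 + 1(122.2) = 122.2
Total out = 625.5 mol; y_B = 122.2 / 625.5 = 0.1953.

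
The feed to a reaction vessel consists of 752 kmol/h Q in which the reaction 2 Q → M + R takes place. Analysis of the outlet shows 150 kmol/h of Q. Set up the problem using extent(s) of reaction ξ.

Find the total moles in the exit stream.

For Q: n = n₀ − 2ξ → 150 = 752 − 2ξ, giving ξ = 301 kmol/h.
Outlet amounts (n = n₀ + ν ξ):
  Q: 752 − 2(301) = 150
  M: 0 + 1(301) = 301
  R: 0 + 1(301) = 301
Total out = 150 + 301 + 301 = 752 kmol/h.

752 kmol/h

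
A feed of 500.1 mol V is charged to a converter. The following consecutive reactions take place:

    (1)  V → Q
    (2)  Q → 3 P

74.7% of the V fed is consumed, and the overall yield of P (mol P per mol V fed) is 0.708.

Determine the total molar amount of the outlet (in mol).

736 mol

Conversion of V: V consumed = 1ξ₁ = 0.747 × 500.1 → ξ₁ = 373.6 mol.
Yield of P: 3ξ₂ / 500.1 = 0.708 → ξ₂ = 118 mol.
Outlet amounts (n = n₀ + Σ ν·ξ):
  V: 500.1 − 1(373.6) = 126.5
  Q: 0 + 1(373.6) − 1(118) = 255.6
  P: 0 + 3(118) = 354.1
Total out = 126.5 + 255.6 + 354.1 = 736.1 mol.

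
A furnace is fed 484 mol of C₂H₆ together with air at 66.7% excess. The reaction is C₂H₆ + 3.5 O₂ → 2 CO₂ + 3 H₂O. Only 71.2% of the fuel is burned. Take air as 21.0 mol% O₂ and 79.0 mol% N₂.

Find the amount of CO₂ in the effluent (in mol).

Stoichiometric O₂ = 3.5 × 484 = 1694 mol; O₂ fed = 1694 × 1.667 = 2824 mol.
N₂ fed = 2824 × 79/21 = 10620 mol.
Fuel reacted = 0.712 × 484 → ξ = 344.6 mol.
Outlet (n = n₀ + ν ξ):
  C₂H₆: 484 − 1(344.6) = 139.4
  O₂: 2824 − 3.5(344.6) = 1618
  N₂: 10620 (inert)
  CO₂: 0 + 2(344.6) = 689.2
  H₂O: 0 + 3(344.6) = 1034

689 mol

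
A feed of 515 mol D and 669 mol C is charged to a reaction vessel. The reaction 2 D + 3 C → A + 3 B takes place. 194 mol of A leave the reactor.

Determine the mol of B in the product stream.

582 mol

For A: n = n₀ + 1ξ → 194 = 0 + 1ξ, giving ξ = 194 mol.
Outlet amounts (n = n₀ + ν ξ):
  D: 515 − 2(194) = 127
  C: 669 − 3(194) = 87
  A: 0 + 1(194) = 194
  B: 0 + 3(194) = 582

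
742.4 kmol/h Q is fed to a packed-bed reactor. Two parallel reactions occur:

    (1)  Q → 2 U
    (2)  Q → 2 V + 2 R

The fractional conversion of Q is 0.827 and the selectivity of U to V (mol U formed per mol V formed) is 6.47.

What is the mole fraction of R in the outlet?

Conversion of Q: Q consumed = 0.827 × 742.4 = 614 kmol/h = 1ξ₁ + 1ξ₂.
Selectivity: 2ξ₁ / (2ξ₂) = 6.47 → ξ₁ = 6.47 ξ₂.
Substitute: (1·6.47 + 1) ξ₂ = 614 → ξ₂ = 82.19 kmol/h, ξ₁ = 531.8 kmol/h.
Outlet amounts (n = n₀ + Σ ν·ξ):
  Q: 742.4 − 1(531.8) − 1(82.19) = 128.4
  U: 0 + 2(531.8) = 1064
  V: 0 + 2(82.19) = 164.4
  R: 0 + 2(82.19) = 164.4
Total out = 1521 kmol/h; y_R = 164.4 / 1521 = 0.1081.

0.108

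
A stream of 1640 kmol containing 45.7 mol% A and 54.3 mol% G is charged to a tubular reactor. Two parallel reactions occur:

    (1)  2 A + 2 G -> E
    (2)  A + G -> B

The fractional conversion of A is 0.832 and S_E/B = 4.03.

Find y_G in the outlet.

Conversion of A: A consumed = 0.832 × 749.5 = 623.6 kmol = 2ξ₁ + 1ξ₂.
Selectivity: 1ξ₁ / (1ξ₂) = 4.03 → ξ₁ = 4.03 ξ₂.
Substitute: (2·4.03 + 1) ξ₂ = 623.6 → ξ₂ = 68.83 kmol, ξ₁ = 277.4 kmol.
Outlet amounts (n = n₀ + Σ ν·ξ):
  A: 749.5 − 2(277.4) − 1(68.83) = 125.9
  G: 890.5 − 2(277.4) − 1(68.83) = 267
  E: 0 + 1(277.4) = 277.4
  B: 0 + 1(68.83) = 68.83
Total out = 739.1 kmol; y_G = 267 / 739.1 = 0.3612.

0.361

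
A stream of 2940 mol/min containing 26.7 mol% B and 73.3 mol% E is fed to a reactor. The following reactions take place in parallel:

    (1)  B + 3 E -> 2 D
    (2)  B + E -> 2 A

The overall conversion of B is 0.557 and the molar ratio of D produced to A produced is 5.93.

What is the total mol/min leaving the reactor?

Conversion of B: B consumed = 0.557 × 785 = 437.2 mol/min = 1ξ₁ + 1ξ₂.
Selectivity: 2ξ₁ / (2ξ₂) = 5.93 → ξ₁ = 5.93 ξ₂.
Substitute: (1·5.93 + 1) ξ₂ = 437.2 → ξ₂ = 63.09 mol/min, ξ₁ = 374.1 mol/min.
Outlet amounts (n = n₀ + Σ ν·ξ):
  B: 785 − 1(374.1) − 1(63.09) = 347.7
  E: 2155 − 3(374.1) − 1(63.09) = 969.5
  D: 0 + 2(374.1) = 748.3
  A: 0 + 2(63.09) = 126.2
Total out = 347.7 + 969.5 + 748.3 + 126.2 = 2192 mol/min.

2190 mol/min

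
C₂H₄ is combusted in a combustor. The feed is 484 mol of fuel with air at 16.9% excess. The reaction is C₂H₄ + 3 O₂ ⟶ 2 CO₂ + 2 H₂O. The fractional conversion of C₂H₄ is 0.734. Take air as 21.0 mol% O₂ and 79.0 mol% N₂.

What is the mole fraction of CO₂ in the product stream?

0.0829

Stoichiometric O₂ = 3 × 484 = 1452 mol; O₂ fed = 1452 × 1.169 = 1697 mol.
N₂ fed = 1697 × 79/21 = 6385 mol.
Fuel reacted = 0.734 × 484 → ξ = 355.3 mol.
Outlet (n = n₀ + ν ξ):
  C₂H₄: 484 − 1(355.3) = 128.7
  O₂: 1697 − 3(355.3) = 631.6
  N₂: 6385 (inert)
  CO₂: 0 + 2(355.3) = 710.5
  H₂O: 0 + 2(355.3) = 710.5
Total out = 8567 mol; y_CO₂ = 710.5 / 8567 = 0.08294.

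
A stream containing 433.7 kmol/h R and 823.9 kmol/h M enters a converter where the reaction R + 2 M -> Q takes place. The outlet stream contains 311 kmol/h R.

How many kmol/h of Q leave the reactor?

For R: n = n₀ − 1ξ → 311 = 433.7 − 1ξ, giving ξ = 122.7 kmol/h.
Outlet amounts (n = n₀ + ν ξ):
  R: 433.7 − 1(122.7) = 311
  M: 823.9 − 2(122.7) = 578.5
  Q: 0 + 1(122.7) = 122.7

123 kmol/h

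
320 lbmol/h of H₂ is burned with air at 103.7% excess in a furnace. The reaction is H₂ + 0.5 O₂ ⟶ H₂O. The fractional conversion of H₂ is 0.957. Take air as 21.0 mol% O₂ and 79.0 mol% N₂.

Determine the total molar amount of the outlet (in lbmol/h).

1720 lbmol/h

Stoichiometric O₂ = 0.5 × 320 = 160 lbmol/h; O₂ fed = 160 × 2.037 = 325.9 lbmol/h.
N₂ fed = 325.9 × 79/21 = 1226 lbmol/h.
Fuel reacted = 0.957 × 320 → ξ = 306.2 lbmol/h.
Outlet (n = n₀ + ν ξ):
  H₂: 320 − 1(306.2) = 13.76
  O₂: 325.9 − 0.5(306.2) = 172.8
  N₂: 1226 (inert)
  H₂O: 0 + 1(306.2) = 306.2
Total out = 13.76 + 172.8 + 1226 + 306.2 = 1719 lbmol/h.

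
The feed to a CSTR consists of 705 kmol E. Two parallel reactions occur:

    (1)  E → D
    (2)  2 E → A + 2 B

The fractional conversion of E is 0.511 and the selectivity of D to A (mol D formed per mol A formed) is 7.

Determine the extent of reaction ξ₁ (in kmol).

ξ₁ = 280 kmol

Conversion of E: E consumed = 0.511 × 705 = 360.3 kmol = 1ξ₁ + 2ξ₂.
Selectivity: 1ξ₁ / (1ξ₂) = 7 → ξ₁ = 7 ξ₂.
Substitute: (1·7 + 2) ξ₂ = 360.3 → ξ₂ = 40.03 kmol, ξ₁ = 280.2 kmol.
Outlet amounts (n = n₀ + Σ ν·ξ):
  E: 705 − 1(280.2) − 2(40.03) = 344.7
  D: 0 + 1(280.2) = 280.2
  A: 0 + 1(40.03) = 40.03
  B: 0 + 2(40.03) = 80.06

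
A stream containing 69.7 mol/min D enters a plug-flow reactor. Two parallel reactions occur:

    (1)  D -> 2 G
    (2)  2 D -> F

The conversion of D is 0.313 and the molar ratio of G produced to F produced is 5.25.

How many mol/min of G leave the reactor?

Conversion of D: D consumed = 0.313 × 69.7 = 21.82 mol/min = 1ξ₁ + 2ξ₂.
Selectivity: 2ξ₁ / (1ξ₂) = 5.25 → ξ₁ = 2.625 ξ₂.
Substitute: (1·2.625 + 2) ξ₂ = 21.82 → ξ₂ = 4.717 mol/min, ξ₁ = 12.38 mol/min.
Outlet amounts (n = n₀ + Σ ν·ξ):
  D: 69.7 − 1(12.38) − 2(4.717) = 47.88
  G: 0 + 2(12.38) = 24.76
  F: 0 + 1(4.717) = 4.717

24.8 mol/min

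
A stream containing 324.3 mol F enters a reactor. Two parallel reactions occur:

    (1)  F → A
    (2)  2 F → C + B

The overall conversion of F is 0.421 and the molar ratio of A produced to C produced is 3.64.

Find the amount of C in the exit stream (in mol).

Conversion of F: F consumed = 0.421 × 324.3 = 136.5 mol = 1ξ₁ + 2ξ₂.
Selectivity: 1ξ₁ / (1ξ₂) = 3.64 → ξ₁ = 3.64 ξ₂.
Substitute: (1·3.64 + 2) ξ₂ = 136.5 → ξ₂ = 24.21 mol, ξ₁ = 88.12 mol.
Outlet amounts (n = n₀ + Σ ν·ξ):
  F: 324.3 − 1(88.12) − 2(24.21) = 187.8
  A: 0 + 1(88.12) = 88.12
  C: 0 + 1(24.21) = 24.21
  B: 0 + 1(24.21) = 24.21

24.2 mol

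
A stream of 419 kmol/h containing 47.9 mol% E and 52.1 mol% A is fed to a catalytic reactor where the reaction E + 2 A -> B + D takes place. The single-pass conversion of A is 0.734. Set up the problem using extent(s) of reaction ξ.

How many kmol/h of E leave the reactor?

121 kmol/h

A reacted = 0.734 × 218.3 = 160.2 kmol/h; ν_A = −2, so ξ = 160.2/2 = 80.12 kmol/h.
Outlet amounts (n = n₀ + ν ξ):
  E: 200.7 − 1(80.12) = 120.6
  A: 218.3 − 2(80.12) = 58.07
  B: 0 + 1(80.12) = 80.12
  D: 0 + 1(80.12) = 80.12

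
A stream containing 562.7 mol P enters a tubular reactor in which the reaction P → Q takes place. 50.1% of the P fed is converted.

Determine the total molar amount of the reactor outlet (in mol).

563 mol

P reacted = 0.501 × 562.7 = 281.9 mol; ν_P = −1, so ξ = 281.9/1 = 281.9 mol.
Outlet amounts (n = n₀ + ν ξ):
  P: 562.7 − 1(281.9) = 280.8
  Q: 0 + 1(281.9) = 281.9
Total out = 280.8 + 281.9 = 562.7 mol.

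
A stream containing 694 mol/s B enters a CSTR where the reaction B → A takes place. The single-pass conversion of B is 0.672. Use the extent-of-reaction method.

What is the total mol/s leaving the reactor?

694 mol/s

B reacted = 0.672 × 694 = 466.4 mol/s; ν_B = −1, so ξ = 466.4/1 = 466.4 mol/s.
Outlet amounts (n = n₀ + ν ξ):
  B: 694 − 1(466.4) = 227.6
  A: 0 + 1(466.4) = 466.4
Total out = 227.6 + 466.4 = 694 mol/s.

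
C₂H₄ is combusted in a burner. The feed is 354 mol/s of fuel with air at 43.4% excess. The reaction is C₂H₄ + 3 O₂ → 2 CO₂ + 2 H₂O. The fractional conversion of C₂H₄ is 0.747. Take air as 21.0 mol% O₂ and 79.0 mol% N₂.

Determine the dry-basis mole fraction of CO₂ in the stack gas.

Stoichiometric O₂ = 3 × 354 = 1062 mol/s; O₂ fed = 1062 × 1.434 = 1523 mol/s.
N₂ fed = 1523 × 79/21 = 5729 mol/s.
Fuel reacted = 0.747 × 354 → ξ = 264.4 mol/s.
Outlet (n = n₀ + ν ξ):
  C₂H₄: 354 − 1(264.4) = 89.56
  O₂: 1523 − 3(264.4) = 729.6
  N₂: 5729 (inert)
  CO₂: 0 + 2(264.4) = 528.9
  H₂O: 0 + 2(264.4) = 528.9
Dry total = 7077 mol/s; y_CO₂ (dry) = 528.9 / 7077 = 0.07473.

0.0747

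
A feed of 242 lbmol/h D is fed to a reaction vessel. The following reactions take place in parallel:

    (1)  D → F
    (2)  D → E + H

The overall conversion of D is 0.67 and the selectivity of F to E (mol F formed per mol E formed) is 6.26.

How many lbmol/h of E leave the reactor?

22.3 lbmol/h

Conversion of D: D consumed = 0.67 × 242 = 162.1 lbmol/h = 1ξ₁ + 1ξ₂.
Selectivity: 1ξ₁ / (1ξ₂) = 6.26 → ξ₁ = 6.26 ξ₂.
Substitute: (1·6.26 + 1) ξ₂ = 162.1 → ξ₂ = 22.33 lbmol/h, ξ₁ = 139.8 lbmol/h.
Outlet amounts (n = n₀ + Σ ν·ξ):
  D: 242 − 1(139.8) − 1(22.33) = 79.86
  F: 0 + 1(139.8) = 139.8
  E: 0 + 1(22.33) = 22.33
  H: 0 + 1(22.33) = 22.33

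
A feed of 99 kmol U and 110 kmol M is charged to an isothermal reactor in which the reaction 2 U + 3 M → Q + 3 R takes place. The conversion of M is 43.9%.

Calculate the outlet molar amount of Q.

M reacted = 0.439 × 110 = 48.29 kmol; ν_M = −3, so ξ = 48.29/3 = 16.1 kmol.
Outlet amounts (n = n₀ + ν ξ):
  U: 99 − 2(16.1) = 66.81
  M: 110 − 3(16.1) = 61.71
  Q: 0 + 1(16.1) = 16.1
  R: 0 + 3(16.1) = 48.29

16.1 kmol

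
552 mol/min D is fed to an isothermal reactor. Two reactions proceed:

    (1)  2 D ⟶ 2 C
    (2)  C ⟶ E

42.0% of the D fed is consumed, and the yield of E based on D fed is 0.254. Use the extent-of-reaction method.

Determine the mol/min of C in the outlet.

91.6 mol/min

Conversion of D: D consumed = 2ξ₁ = 0.42 × 552 → ξ₁ = 115.9 mol/min.
Yield of E: 1ξ₂ / 552 = 0.254 → ξ₂ = 140.2 mol/min.
Outlet amounts (n = n₀ + Σ ν·ξ):
  D: 552 − 2(115.9) = 320.2
  C: 0 + 2(115.9) − 1(140.2) = 91.63
  E: 0 + 1(140.2) = 140.2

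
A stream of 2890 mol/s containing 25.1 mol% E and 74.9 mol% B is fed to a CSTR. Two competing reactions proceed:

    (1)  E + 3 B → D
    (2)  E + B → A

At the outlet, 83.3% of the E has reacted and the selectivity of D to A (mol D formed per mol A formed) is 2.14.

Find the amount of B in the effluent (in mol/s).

737 mol/s

Conversion of E: E consumed = 0.833 × 725.4 = 604.2 mol/s = 1ξ₁ + 1ξ₂.
Selectivity: 1ξ₁ / (1ξ₂) = 2.14 → ξ₁ = 2.14 ξ₂.
Substitute: (1·2.14 + 1) ξ₂ = 604.2 → ξ₂ = 192.4 mol/s, ξ₁ = 411.8 mol/s.
Outlet amounts (n = n₀ + Σ ν·ξ):
  E: 725.4 − 1(411.8) − 1(192.4) = 121.1
  B: 2165 − 3(411.8) − 1(192.4) = 736.7
  D: 0 + 1(411.8) = 411.8
  A: 0 + 1(192.4) = 192.4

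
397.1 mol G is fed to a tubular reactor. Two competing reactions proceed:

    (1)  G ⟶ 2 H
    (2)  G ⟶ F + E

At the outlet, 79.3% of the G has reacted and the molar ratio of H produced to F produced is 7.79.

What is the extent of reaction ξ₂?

Conversion of G: G consumed = 0.793 × 397.1 = 314.9 mol = 1ξ₁ + 1ξ₂.
Selectivity: 2ξ₁ / (1ξ₂) = 7.79 → ξ₁ = 3.895 ξ₂.
Substitute: (1·3.895 + 1) ξ₂ = 314.9 → ξ₂ = 64.33 mol, ξ₁ = 250.6 mol.
Outlet amounts (n = n₀ + Σ ν·ξ):
  G: 397.1 − 1(250.6) − 1(64.33) = 82.2
  H: 0 + 2(250.6) = 501.1
  F: 0 + 1(64.33) = 64.33
  E: 0 + 1(64.33) = 64.33

ξ₂ = 64.3 mol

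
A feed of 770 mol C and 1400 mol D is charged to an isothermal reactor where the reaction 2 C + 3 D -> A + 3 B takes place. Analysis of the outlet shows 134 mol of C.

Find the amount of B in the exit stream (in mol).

For C: n = n₀ − 2ξ → 134 = 770 − 2ξ, giving ξ = 318 mol.
Outlet amounts (n = n₀ + ν ξ):
  C: 770 − 2(318) = 134
  D: 1400 − 3(318) = 446
  A: 0 + 1(318) = 318
  B: 0 + 3(318) = 954

954 mol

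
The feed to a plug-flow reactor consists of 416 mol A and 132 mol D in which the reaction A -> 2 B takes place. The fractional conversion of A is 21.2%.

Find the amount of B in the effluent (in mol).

176 mol

A reacted = 0.212 × 416 = 88.19 mol; ν_A = −1, so ξ = 88.19/1 = 88.19 mol.
Outlet amounts (n = n₀ + ν ξ):
  A: 416 − 1(88.19) = 327.8
  B: 0 + 2(88.19) = 176.4
  D: 132 (inert)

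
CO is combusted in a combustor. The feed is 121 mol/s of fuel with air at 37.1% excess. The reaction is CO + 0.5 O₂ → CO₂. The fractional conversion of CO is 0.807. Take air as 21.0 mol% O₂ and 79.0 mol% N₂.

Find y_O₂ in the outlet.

0.073

Stoichiometric O₂ = 0.5 × 121 = 60.5 mol/s; O₂ fed = 60.5 × 1.371 = 82.95 mol/s.
N₂ fed = 82.95 × 79/21 = 312 mol/s.
Fuel reacted = 0.807 × 121 → ξ = 97.65 mol/s.
Outlet (n = n₀ + ν ξ):
  CO: 121 − 1(97.65) = 23.35
  O₂: 82.95 − 0.5(97.65) = 34.12
  N₂: 312 (inert)
  CO₂: 0 + 1(97.65) = 97.65
Total out = 467.2 mol/s; y_O₂ = 34.12 / 467.2 = 0.07304.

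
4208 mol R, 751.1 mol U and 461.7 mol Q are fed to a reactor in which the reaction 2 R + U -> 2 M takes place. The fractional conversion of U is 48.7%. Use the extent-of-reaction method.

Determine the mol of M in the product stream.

732 mol

U reacted = 0.487 × 751.1 = 365.8 mol; ν_U = −1, so ξ = 365.8/1 = 365.8 mol.
Outlet amounts (n = n₀ + ν ξ):
  R: 4208 − 2(365.8) = 3476
  U: 751.1 − 1(365.8) = 385.3
  M: 0 + 2(365.8) = 731.6
  Q: 461.7 (inert)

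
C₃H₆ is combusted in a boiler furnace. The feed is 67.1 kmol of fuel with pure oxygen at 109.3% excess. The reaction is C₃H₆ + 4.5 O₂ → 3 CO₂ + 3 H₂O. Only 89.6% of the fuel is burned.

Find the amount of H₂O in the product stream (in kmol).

Stoichiometric O₂ = 4.5 × 67.1 = 301.9 kmol; O₂ fed = 301.9 × 2.093 = 632 kmol.
Fuel reacted = 0.896 × 67.1 → ξ = 60.12 kmol.
Outlet (n = n₀ + ν ξ):
  C₃H₆: 67.1 − 1(60.12) = 6.978
  O₂: 632 − 4.5(60.12) = 361.4
  CO₂: 0 + 3(60.12) = 180.4
  H₂O: 0 + 3(60.12) = 180.4

180 kmol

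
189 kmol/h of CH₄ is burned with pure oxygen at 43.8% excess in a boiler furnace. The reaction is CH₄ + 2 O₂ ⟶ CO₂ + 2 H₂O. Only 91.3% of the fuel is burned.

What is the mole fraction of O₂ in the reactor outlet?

0.271

Stoichiometric O₂ = 2 × 189 = 378 kmol/h; O₂ fed = 378 × 1.438 = 543.6 kmol/h.
Fuel reacted = 0.913 × 189 → ξ = 172.6 kmol/h.
Outlet (n = n₀ + ν ξ):
  CH₄: 189 − 1(172.6) = 16.44
  O₂: 543.6 − 2(172.6) = 198.4
  CO₂: 0 + 1(172.6) = 172.6
  H₂O: 0 + 2(172.6) = 345.1
Total out = 732.6 kmol/h; y_O₂ = 198.4 / 732.6 = 0.2709.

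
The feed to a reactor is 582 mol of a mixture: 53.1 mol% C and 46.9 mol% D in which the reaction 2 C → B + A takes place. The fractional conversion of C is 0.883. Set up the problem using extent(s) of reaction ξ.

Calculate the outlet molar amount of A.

136 mol

C reacted = 0.883 × 309 = 272.9 mol; ν_C = −2, so ξ = 272.9/2 = 136.4 mol.
Outlet amounts (n = n₀ + ν ξ):
  C: 309 − 2(136.4) = 36.16
  B: 0 + 1(136.4) = 136.4
  A: 0 + 1(136.4) = 136.4
  D: 273 (inert)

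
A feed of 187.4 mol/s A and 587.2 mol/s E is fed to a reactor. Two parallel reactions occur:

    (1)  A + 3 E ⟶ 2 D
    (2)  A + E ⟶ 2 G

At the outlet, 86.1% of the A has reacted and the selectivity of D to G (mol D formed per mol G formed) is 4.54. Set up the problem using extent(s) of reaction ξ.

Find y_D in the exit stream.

0.518

Conversion of A: A consumed = 0.861 × 187.4 = 161.4 mol/s = 1ξ₁ + 1ξ₂.
Selectivity: 2ξ₁ / (2ξ₂) = 4.54 → ξ₁ = 4.54 ξ₂.
Substitute: (1·4.54 + 1) ξ₂ = 161.4 → ξ₂ = 29.12 mol/s, ξ₁ = 132.2 mol/s.
Outlet amounts (n = n₀ + Σ ν·ξ):
  A: 187.4 − 1(132.2) − 1(29.12) = 26.05
  E: 587.2 − 3(132.2) − 1(29.12) = 161.4
  D: 0 + 2(132.2) = 264.5
  G: 0 + 2(29.12) = 58.25
Total out = 510.1 mol/s; y_D = 264.5 / 510.1 = 0.5184.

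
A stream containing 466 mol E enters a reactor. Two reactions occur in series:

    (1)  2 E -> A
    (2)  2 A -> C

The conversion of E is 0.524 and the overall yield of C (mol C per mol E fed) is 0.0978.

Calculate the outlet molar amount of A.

Conversion of E: E consumed = 2ξ₁ = 0.524 × 466 → ξ₁ = 122.1 mol.
Yield of C: 1ξ₂ / 466 = 0.0978 → ξ₂ = 45.57 mol.
Outlet amounts (n = n₀ + Σ ν·ξ):
  E: 466 − 2(122.1) = 221.8
  A: 0 + 1(122.1) − 2(45.57) = 30.94
  C: 0 + 1(45.57) = 45.57

30.9 mol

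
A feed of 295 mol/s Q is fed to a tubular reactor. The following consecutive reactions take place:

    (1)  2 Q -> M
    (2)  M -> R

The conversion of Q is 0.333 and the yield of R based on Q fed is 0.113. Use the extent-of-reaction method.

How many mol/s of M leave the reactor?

15.8 mol/s

Conversion of Q: Q consumed = 2ξ₁ = 0.333 × 295 → ξ₁ = 49.12 mol/s.
Yield of R: 1ξ₂ / 295 = 0.113 → ξ₂ = 33.34 mol/s.
Outlet amounts (n = n₀ + Σ ν·ξ):
  Q: 295 − 2(49.12) = 196.8
  M: 0 + 1(49.12) − 1(33.34) = 15.78
  R: 0 + 1(33.34) = 33.34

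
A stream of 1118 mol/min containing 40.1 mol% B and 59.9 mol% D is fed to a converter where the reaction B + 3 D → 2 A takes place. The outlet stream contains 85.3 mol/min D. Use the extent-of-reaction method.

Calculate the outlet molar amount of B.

254 mol/min

For D: n = n₀ − 3ξ → 85.3 = 669.7 − 3ξ, giving ξ = 194.8 mol/min.
Outlet amounts (n = n₀ + ν ξ):
  B: 448.3 − 1(194.8) = 253.5
  D: 669.7 − 3(194.8) = 85.3
  A: 0 + 2(194.8) = 389.6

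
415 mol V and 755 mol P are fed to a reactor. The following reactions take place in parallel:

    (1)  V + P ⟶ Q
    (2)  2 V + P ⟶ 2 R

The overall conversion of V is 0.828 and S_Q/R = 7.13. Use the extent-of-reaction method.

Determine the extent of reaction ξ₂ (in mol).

Conversion of V: V consumed = 0.828 × 415 = 343.6 mol = 1ξ₁ + 2ξ₂.
Selectivity: 1ξ₁ / (2ξ₂) = 7.13 → ξ₁ = 14.26 ξ₂.
Substitute: (1·14.26 + 2) ξ₂ = 343.6 → ξ₂ = 21.13 mol, ξ₁ = 301.4 mol.
Outlet amounts (n = n₀ + Σ ν·ξ):
  V: 415 − 1(301.4) − 2(21.13) = 71.38
  P: 755 − 1(301.4) − 1(21.13) = 432.5
  Q: 0 + 1(301.4) = 301.4
  R: 0 + 2(21.13) = 42.27

ξ₂ = 21.1 mol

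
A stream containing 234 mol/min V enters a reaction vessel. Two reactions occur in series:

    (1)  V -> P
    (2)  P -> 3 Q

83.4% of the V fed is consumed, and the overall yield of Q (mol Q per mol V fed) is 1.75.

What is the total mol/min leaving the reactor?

Conversion of V: V consumed = 1ξ₁ = 0.834 × 234 → ξ₁ = 195.2 mol/min.
Yield of Q: 3ξ₂ / 234 = 1.75 → ξ₂ = 136.5 mol/min.
Outlet amounts (n = n₀ + Σ ν·ξ):
  V: 234 − 1(195.2) = 38.84
  P: 0 + 1(195.2) − 1(136.5) = 58.66
  Q: 0 + 3(136.5) = 409.5
Total out = 38.84 + 58.66 + 409.5 = 507 mol/min.

507 mol/min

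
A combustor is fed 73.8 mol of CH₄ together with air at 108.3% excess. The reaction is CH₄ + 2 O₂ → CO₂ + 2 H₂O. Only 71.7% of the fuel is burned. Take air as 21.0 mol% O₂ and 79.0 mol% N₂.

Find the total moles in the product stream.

Stoichiometric O₂ = 2 × 73.8 = 147.6 mol; O₂ fed = 147.6 × 2.083 = 307.5 mol.
N₂ fed = 307.5 × 79/21 = 1157 mol.
Fuel reacted = 0.717 × 73.8 → ξ = 52.91 mol.
Outlet (n = n₀ + ν ξ):
  CH₄: 73.8 − 1(52.91) = 20.89
  O₂: 307.5 − 2(52.91) = 201.6
  N₂: 1157 (inert)
  CO₂: 0 + 1(52.91) = 52.91
  H₂O: 0 + 2(52.91) = 105.8
Total out = 20.89 + 201.6 + 1157 + 52.91 + 105.8 = 1538 mol.

1540 mol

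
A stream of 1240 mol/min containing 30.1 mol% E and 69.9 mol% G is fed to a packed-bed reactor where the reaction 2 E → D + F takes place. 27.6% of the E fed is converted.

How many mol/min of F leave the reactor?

51.5 mol/min

E reacted = 0.276 × 373.2 = 103 mol/min; ν_E = −2, so ξ = 103/2 = 51.51 mol/min.
Outlet amounts (n = n₀ + ν ξ):
  E: 373.2 − 2(51.51) = 270.2
  D: 0 + 1(51.51) = 51.51
  F: 0 + 1(51.51) = 51.51
  G: 866.8 (inert)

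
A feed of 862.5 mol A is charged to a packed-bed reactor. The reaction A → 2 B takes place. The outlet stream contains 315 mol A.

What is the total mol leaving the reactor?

1410 mol

For A: n = n₀ − 1ξ → 315 = 862.5 − 1ξ, giving ξ = 547.5 mol.
Outlet amounts (n = n₀ + ν ξ):
  A: 862.5 − 1(547.5) = 315
  B: 0 + 2(547.5) = 1095
Total out = 315 + 1095 = 1410 mol.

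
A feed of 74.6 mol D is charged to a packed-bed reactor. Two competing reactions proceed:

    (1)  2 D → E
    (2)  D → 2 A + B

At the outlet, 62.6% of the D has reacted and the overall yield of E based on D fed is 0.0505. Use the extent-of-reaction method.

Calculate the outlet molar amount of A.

78.3 mol

Yield of E: 1ξ₁ / 74.6 = 0.0505 → ξ₁ = 3.767 mol.
Conversion of D: 2ξ₁ + 1ξ₂ = 0.626 × 74.6 = 46.7 → ξ₂ = 39.16 mol.
Outlet amounts (n = n₀ + Σ ν·ξ):
  D: 74.6 − 2(3.767) − 1(39.16) = 27.9
  E: 0 + 1(3.767) = 3.767
  A: 0 + 2(39.16) = 78.33
  B: 0 + 1(39.16) = 39.16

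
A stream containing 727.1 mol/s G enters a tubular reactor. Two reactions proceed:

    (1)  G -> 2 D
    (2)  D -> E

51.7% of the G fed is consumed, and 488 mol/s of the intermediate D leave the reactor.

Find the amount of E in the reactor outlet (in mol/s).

Conversion of G: G consumed = 1ξ₁ = 0.517 × 727.1 → ξ₁ = 375.9 mol/s.
D balance: n_D = 0 + 2ξ₁ − 1ξ₂ = 488 → ξ₂ = (2·375.9 − 488)/1 = 263.8 mol/s.
Outlet amounts (n = n₀ + Σ ν·ξ):
  G: 727.1 − 1(375.9) = 351.2
  D: 0 + 2(375.9) − 1(263.8) = 488
  E: 0 + 1(263.8) = 263.8

264 mol/s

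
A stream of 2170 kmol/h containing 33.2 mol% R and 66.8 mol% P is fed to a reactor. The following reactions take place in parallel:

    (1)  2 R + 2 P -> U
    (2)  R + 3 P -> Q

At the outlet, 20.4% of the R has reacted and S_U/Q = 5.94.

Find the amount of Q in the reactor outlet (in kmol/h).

Conversion of R: R consumed = 0.204 × 720.4 = 147 kmol/h = 2ξ₁ + 1ξ₂.
Selectivity: 1ξ₁ / (1ξ₂) = 5.94 → ξ₁ = 5.94 ξ₂.
Substitute: (2·5.94 + 1) ξ₂ = 147 → ξ₂ = 11.41 kmol/h, ξ₁ = 67.78 kmol/h.
Outlet amounts (n = n₀ + Σ ν·ξ):
  R: 720.4 − 2(67.78) − 1(11.41) = 573.5
  P: 1450 − 2(67.78) − 3(11.41) = 1280
  U: 0 + 1(67.78) = 67.78
  Q: 0 + 1(11.41) = 11.41

11.4 kmol/h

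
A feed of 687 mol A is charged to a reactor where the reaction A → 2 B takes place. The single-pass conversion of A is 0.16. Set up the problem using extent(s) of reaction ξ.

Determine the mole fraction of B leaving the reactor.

0.276

A reacted = 0.16 × 687 = 109.9 mol; ν_A = −1, so ξ = 109.9/1 = 109.9 mol.
Outlet amounts (n = n₀ + ν ξ):
  A: 687 − 1(109.9) = 577.1
  B: 0 + 2(109.9) = 219.8
Total out = 796.9 mol; y_B = 219.8 / 796.9 = 0.2759.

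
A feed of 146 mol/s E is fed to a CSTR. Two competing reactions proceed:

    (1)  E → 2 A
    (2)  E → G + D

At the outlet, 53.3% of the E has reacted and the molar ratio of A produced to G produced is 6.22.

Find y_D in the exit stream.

0.0846

Conversion of E: E consumed = 0.533 × 146 = 77.82 mol/s = 1ξ₁ + 1ξ₂.
Selectivity: 2ξ₁ / (1ξ₂) = 6.22 → ξ₁ = 3.11 ξ₂.
Substitute: (1·3.11 + 1) ξ₂ = 77.82 → ξ₂ = 18.93 mol/s, ξ₁ = 58.88 mol/s.
Outlet amounts (n = n₀ + Σ ν·ξ):
  E: 146 − 1(58.88) − 1(18.93) = 68.18
  A: 0 + 2(58.88) = 117.8
  G: 0 + 1(18.93) = 18.93
  D: 0 + 1(18.93) = 18.93
Total out = 223.8 mol/s; y_D = 18.93 / 223.8 = 0.08459.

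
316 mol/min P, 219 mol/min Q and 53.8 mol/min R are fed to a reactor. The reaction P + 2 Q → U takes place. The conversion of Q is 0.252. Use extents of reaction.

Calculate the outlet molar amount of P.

288 mol/min

Q reacted = 0.252 × 219 = 55.19 mol/min; ν_Q = −2, so ξ = 55.19/2 = 27.59 mol/min.
Outlet amounts (n = n₀ + ν ξ):
  P: 316 − 1(27.59) = 288.4
  Q: 219 − 2(27.59) = 163.8
  U: 0 + 1(27.59) = 27.59
  R: 53.8 (inert)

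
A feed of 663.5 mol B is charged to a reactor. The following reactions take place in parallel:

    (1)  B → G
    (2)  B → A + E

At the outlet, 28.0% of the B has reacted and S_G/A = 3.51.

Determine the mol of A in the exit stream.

41.2 mol

Conversion of B: B consumed = 0.28 × 663.5 = 185.8 mol = 1ξ₁ + 1ξ₂.
Selectivity: 1ξ₁ / (1ξ₂) = 3.51 → ξ₁ = 3.51 ξ₂.
Substitute: (1·3.51 + 1) ξ₂ = 185.8 → ξ₂ = 41.19 mol, ξ₁ = 144.6 mol.
Outlet amounts (n = n₀ + Σ ν·ξ):
  B: 663.5 − 1(144.6) − 1(41.19) = 477.7
  G: 0 + 1(144.6) = 144.6
  A: 0 + 1(41.19) = 41.19
  E: 0 + 1(41.19) = 41.19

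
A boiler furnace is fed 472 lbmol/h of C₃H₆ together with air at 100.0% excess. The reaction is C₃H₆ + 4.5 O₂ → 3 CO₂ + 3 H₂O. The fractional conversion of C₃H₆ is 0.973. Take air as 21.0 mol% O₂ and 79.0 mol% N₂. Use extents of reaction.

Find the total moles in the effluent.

Stoichiometric O₂ = 4.5 × 472 = 2124 lbmol/h; O₂ fed = 2124 × 2.000 = 4248 lbmol/h.
N₂ fed = 4248 × 79/21 = 15980 lbmol/h.
Fuel reacted = 0.973 × 472 → ξ = 459.3 lbmol/h.
Outlet (n = n₀ + ν ξ):
  C₃H₆: 472 − 1(459.3) = 12.74
  O₂: 4248 − 4.5(459.3) = 2181
  N₂: 15980 (inert)
  CO₂: 0 + 3(459.3) = 1378
  H₂O: 0 + 3(459.3) = 1378
Total out = 12.74 + 2181 + 15980 + 1378 + 1378 = 20930 lbmol/h.

20900 lbmol/h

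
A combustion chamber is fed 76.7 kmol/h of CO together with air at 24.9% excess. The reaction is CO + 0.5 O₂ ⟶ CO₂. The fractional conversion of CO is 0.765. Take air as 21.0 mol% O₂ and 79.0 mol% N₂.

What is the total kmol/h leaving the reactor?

275 kmol/h

Stoichiometric O₂ = 0.5 × 76.7 = 38.35 kmol/h; O₂ fed = 38.35 × 1.249 = 47.9 kmol/h.
N₂ fed = 47.9 × 79/21 = 180.2 kmol/h.
Fuel reacted = 0.765 × 76.7 → ξ = 58.68 kmol/h.
Outlet (n = n₀ + ν ξ):
  CO: 76.7 − 1(58.68) = 18.02
  O₂: 47.9 − 0.5(58.68) = 18.56
  N₂: 180.2 (inert)
  CO₂: 0 + 1(58.68) = 58.68
Total out = 18.02 + 18.56 + 180.2 + 58.68 = 275.5 kmol/h.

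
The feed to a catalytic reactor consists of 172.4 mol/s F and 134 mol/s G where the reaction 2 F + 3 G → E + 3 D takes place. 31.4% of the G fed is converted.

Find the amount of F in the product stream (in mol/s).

144 mol/s

G reacted = 0.314 × 134 = 42.08 mol/s; ν_G = −3, so ξ = 42.08/3 = 14.03 mol/s.
Outlet amounts (n = n₀ + ν ξ):
  F: 172.4 − 2(14.03) = 144.3
  G: 134 − 3(14.03) = 91.92
  E: 0 + 1(14.03) = 14.03
  D: 0 + 3(14.03) = 42.08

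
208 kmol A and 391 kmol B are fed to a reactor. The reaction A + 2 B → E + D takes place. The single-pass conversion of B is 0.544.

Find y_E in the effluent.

0.216

B reacted = 0.544 × 391 = 212.7 kmol; ν_B = −2, so ξ = 212.7/2 = 106.4 kmol.
Outlet amounts (n = n₀ + ν ξ):
  A: 208 − 1(106.4) = 101.6
  B: 391 − 2(106.4) = 178.3
  E: 0 + 1(106.4) = 106.4
  D: 0 + 1(106.4) = 106.4
Total out = 492.6 kmol; y_E = 106.4 / 492.6 = 0.2159.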